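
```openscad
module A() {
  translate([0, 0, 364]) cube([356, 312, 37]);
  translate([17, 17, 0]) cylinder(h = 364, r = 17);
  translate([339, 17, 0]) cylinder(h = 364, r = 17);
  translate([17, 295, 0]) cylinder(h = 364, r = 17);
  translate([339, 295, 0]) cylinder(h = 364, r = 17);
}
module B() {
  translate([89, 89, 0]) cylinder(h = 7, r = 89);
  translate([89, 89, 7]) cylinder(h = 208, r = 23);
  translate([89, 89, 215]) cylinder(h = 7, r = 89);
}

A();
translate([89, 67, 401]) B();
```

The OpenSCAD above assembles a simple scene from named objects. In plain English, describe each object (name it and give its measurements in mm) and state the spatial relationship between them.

A is a simple wooden stool: a rectangular seat 356 mm (x) by 312 mm (y), 37 mm thick, top face at z = 401 mm, on four round legs, each 34 mm in diameter. The legs rest on z = 0, each leg's axis is inset half a diameter from the nearest pair of seat edges (so the leg's bounding box is flush with the corner).

B is a spool: two coaxial disc flanges of radius 89 mm and thickness 7 mm, joined by a core cylinder of radius 23 mm and height 208 mm. The lower flange rests on z = 0 and the three cylinders share a vertical axis.

The spool is on top of the stool, centred.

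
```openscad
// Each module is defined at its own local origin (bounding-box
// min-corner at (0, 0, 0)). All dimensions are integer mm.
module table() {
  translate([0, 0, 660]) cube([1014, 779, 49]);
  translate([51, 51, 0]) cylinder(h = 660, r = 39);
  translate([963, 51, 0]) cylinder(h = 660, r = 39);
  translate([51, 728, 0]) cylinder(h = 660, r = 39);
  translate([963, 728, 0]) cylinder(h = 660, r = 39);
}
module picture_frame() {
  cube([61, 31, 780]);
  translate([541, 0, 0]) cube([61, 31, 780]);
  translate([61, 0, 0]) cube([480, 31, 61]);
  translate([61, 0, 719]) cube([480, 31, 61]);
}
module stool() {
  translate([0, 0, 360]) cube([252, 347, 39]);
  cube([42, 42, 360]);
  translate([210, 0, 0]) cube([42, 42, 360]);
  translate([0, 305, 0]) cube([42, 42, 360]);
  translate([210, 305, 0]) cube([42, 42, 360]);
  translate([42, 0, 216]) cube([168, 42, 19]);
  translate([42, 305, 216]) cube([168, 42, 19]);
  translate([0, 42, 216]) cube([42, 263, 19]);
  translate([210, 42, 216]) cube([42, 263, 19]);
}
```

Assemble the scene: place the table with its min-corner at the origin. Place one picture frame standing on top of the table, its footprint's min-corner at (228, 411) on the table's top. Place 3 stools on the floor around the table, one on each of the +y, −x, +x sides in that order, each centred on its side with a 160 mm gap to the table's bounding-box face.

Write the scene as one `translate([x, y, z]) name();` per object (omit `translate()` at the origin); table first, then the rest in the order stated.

table();
translate([228, 411, 709]) picture_frame();
translate([381, 939, 0]) stool();
translate([-412, 216, 0]) stool();
translate([1174, 216, 0]) stool();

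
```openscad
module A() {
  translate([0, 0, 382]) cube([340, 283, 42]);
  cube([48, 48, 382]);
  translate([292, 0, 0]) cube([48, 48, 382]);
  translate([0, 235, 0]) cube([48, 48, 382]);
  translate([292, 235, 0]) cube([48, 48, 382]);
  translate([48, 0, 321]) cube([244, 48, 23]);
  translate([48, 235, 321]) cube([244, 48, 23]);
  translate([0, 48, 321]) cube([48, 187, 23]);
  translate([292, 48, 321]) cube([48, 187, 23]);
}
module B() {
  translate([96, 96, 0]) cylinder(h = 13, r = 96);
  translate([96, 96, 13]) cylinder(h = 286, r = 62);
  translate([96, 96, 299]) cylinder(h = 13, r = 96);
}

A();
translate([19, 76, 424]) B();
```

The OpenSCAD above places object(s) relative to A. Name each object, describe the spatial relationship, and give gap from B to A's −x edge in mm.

A is a stool. B is a spool. The spool is on top of the stool. The gap from the spool to the stool's −x edge is 19 mm.

The spool's min-x is at 19; the stool's min-x is 0; gap = 19 mm.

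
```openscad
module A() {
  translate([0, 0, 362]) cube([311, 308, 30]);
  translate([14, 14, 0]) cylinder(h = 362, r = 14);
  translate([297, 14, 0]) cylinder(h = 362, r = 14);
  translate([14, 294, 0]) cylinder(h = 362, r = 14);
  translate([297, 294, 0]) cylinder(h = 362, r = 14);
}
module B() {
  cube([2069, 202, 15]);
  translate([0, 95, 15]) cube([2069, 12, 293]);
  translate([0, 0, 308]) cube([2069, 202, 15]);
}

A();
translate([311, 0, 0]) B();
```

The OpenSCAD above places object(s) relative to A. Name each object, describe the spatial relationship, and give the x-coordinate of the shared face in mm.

The stool's +x face and the I-beam's −x face are both at x = 311 mm.

A is a stool. B is an I-beam. The I-beam is against the stool's +x side, with their −y faces flush. The x-coordinate of the shared face is 311 mm.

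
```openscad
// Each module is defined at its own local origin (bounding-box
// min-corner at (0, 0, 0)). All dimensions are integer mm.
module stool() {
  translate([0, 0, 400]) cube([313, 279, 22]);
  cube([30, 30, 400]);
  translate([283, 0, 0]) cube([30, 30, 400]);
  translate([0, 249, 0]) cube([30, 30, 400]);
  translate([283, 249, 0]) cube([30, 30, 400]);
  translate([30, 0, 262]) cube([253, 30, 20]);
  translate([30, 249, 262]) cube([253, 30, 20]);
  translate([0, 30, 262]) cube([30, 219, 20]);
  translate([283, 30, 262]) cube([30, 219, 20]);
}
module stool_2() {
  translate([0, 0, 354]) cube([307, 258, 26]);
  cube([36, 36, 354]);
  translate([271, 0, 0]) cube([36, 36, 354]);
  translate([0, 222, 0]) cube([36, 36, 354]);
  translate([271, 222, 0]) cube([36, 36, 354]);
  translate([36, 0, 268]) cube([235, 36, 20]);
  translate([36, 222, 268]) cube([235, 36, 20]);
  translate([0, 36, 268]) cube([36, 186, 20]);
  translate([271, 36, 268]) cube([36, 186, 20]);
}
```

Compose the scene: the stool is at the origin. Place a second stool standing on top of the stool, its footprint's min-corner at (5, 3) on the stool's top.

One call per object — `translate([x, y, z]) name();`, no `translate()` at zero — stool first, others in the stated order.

stool();
translate([5, 3, 422]) stool_2();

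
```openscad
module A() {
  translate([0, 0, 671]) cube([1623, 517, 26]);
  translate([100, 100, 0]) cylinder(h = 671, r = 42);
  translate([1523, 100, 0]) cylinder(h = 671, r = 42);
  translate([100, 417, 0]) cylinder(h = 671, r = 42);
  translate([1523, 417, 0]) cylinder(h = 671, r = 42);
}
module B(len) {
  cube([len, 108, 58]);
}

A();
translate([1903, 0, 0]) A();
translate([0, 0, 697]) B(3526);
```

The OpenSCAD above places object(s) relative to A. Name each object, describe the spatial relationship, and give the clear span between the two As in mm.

A is a table. B is a beam. A beam spans the tops of two tables. The clear span between the two tables is 280 mm.

Second table starts at x = 1903; first ends at x = 1623; clear span = 1903 − 1623 = 280 mm.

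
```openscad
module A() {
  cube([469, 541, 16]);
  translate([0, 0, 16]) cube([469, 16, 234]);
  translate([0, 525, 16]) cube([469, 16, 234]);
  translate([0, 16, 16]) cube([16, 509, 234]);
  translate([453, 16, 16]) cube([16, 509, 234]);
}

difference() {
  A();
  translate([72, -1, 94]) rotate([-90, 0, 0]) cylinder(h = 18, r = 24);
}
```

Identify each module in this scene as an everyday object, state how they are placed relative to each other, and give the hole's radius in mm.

The subtracted cylinder has r = 24 mm.

A is an open box. The open box has a circular hole through its front wall. The hole's radius is 24 mm.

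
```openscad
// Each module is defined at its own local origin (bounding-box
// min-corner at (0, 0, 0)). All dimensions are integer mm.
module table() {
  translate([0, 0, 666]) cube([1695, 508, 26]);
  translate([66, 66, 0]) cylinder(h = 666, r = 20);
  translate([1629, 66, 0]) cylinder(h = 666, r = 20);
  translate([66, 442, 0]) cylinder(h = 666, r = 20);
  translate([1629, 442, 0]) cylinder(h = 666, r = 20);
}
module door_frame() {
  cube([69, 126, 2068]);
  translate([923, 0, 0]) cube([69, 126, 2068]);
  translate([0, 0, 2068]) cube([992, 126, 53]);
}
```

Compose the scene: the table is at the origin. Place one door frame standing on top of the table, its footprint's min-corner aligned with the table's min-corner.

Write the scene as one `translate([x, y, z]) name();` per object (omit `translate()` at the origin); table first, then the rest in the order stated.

table();
translate([0, 0, 692]) door_frame();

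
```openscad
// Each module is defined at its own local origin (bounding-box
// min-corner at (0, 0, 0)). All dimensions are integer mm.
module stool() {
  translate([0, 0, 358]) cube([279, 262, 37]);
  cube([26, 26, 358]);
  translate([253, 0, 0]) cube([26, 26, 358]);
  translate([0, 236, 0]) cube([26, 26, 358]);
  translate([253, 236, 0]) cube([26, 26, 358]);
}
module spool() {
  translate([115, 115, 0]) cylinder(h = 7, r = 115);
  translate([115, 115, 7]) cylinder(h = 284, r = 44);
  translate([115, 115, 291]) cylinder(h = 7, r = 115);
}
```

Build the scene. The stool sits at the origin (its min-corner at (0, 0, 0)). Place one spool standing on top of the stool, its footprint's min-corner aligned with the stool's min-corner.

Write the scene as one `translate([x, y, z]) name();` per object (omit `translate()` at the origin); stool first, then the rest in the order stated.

stool();
translate([0, 0, 395]) spool();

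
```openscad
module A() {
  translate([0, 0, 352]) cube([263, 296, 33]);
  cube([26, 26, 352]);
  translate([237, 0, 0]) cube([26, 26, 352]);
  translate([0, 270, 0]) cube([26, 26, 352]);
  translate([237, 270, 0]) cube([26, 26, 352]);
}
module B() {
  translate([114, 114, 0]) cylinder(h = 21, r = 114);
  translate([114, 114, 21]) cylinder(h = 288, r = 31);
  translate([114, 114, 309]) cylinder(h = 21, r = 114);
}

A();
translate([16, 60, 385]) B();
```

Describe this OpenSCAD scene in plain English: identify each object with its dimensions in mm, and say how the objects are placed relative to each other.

A is a simple wooden stool: a rectangular seat 263 mm (x) by 296 mm (y), 33 mm thick, top face at z = 385 mm, on four square legs, each 26×26 mm in cross-section. The legs rest on z = 0, each flush with a corner of the seat.

B is a spool: two coaxial disc flanges of radius 114 mm and thickness 21 mm, joined by a core cylinder of radius 31 mm and height 288 mm. The lower flange rests on z = 0 and the three cylinders share a vertical axis.

The spool is on top of the stool.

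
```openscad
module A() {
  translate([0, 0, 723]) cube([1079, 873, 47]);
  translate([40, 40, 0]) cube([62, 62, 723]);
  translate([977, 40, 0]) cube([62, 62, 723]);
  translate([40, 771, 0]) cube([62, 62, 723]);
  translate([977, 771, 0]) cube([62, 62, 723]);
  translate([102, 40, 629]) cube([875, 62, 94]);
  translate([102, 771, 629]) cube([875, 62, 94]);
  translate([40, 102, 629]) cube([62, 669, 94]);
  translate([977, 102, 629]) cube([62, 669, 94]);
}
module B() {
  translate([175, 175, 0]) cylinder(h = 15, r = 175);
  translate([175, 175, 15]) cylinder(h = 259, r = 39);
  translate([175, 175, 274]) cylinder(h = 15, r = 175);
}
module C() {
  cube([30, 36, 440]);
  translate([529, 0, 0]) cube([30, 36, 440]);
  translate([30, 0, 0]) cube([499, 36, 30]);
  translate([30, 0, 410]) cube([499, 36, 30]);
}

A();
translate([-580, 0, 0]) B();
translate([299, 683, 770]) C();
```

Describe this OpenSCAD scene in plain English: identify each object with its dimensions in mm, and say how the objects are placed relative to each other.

A is a table: top 1079 mm (x) × 873 mm (y), 47 mm thick, upper face at z = 770 mm, on four 62×62 mm square legs, each inset 40 mm from the nearest pair of top edges, running from z = 0 to the bottom of the top. Four apron rails, 62 mm thick and 94 mm tall, run between adjacent legs with their top edges flush with the underside of the top and their outer faces flush with the legs' outer faces.

B is a spool: two coaxial disc flanges of radius 175 mm and thickness 15 mm, joined by a core cylinder of radius 39 mm and height 259 mm. The lower flange rests on z = 0 and the three cylinders share a vertical axis.

C is a rectangular picture frame lying in the x–z plane (depth along y). The opening is 499 mm wide (x) by 380 mm tall (z), surrounded by a border 30 mm wide on all four sides. The frame is 36 mm deep and is made of two full-height vertical stiles with two horizontal rails fitted between them.

The spool is on the floor beside the table on its −x side. The picture frame is on top of the table.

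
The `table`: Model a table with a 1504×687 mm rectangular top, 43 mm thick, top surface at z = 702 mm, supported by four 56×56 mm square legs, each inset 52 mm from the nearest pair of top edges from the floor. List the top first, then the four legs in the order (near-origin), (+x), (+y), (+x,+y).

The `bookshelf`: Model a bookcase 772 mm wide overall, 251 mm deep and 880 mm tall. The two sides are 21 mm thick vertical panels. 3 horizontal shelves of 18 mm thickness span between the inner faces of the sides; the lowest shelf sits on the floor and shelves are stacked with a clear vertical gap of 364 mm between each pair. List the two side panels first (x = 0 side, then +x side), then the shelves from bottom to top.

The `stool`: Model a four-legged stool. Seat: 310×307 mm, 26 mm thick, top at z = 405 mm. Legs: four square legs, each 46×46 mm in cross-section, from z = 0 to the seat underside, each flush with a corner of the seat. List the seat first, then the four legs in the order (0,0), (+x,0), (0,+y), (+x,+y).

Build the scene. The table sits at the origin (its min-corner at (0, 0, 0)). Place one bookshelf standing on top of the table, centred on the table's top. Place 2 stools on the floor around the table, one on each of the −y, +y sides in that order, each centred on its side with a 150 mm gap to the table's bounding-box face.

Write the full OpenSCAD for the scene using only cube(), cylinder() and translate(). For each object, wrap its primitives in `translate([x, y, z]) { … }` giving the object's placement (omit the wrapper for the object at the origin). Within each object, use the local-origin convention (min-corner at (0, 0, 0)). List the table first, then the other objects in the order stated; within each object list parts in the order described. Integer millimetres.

translate([0, 0, 659]) cube([1504, 687, 43]);
translate([52, 52, 0]) cube([56, 56, 659]);
translate([1396, 52, 0]) cube([56, 56, 659]);
translate([52, 579, 0]) cube([56, 56, 659]);
translate([1396, 579, 0]) cube([56, 56, 659]);
translate([366, 218, 702]) {
  cube([21, 251, 880]);
  translate([751, 0, 0]) cube([21, 251, 880]);
  translate([21, 0, 0]) cube([730, 251, 18]);
  translate([21, 0, 382]) cube([730, 251, 18]);
  translate([21, 0, 764]) cube([730, 251, 18]);
}
translate([597, -457, 0]) {
  translate([0, 0, 379]) cube([310, 307, 26]);
  cube([46, 46, 379]);
  translate([264, 0, 0]) cube([46, 46, 379]);
  translate([0, 261, 0]) cube([46, 46, 379]);
  translate([264, 261, 0]) cube([46, 46, 379]);
}
translate([597, 837, 0]) {
  translate([0, 0, 379]) cube([310, 307, 26]);
  cube([46, 46, 379]);
  translate([264, 0, 0]) cube([46, 46, 379]);
  translate([0, 261, 0]) cube([46, 46, 379]);
  translate([264, 261, 0]) cube([46, 46, 379]);
}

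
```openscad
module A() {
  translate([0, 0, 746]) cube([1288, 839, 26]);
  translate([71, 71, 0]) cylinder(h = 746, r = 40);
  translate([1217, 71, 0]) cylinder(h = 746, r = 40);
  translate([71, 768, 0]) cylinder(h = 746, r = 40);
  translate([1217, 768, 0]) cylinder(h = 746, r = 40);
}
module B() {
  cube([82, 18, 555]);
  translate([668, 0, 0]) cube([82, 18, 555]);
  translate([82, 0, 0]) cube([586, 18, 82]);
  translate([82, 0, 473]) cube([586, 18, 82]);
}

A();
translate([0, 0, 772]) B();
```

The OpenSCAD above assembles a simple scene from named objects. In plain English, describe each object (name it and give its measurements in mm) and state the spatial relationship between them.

A is a table with a 1288×839 mm rectangular top, 26 mm thick, top surface at z = 772 mm, supported by four round legs of 80 mm diameter, each leg's bounding box inset 31 mm from the nearest pair of top edges, running from the floor.

B is a picture frame with a 586×391 mm rectangular opening (x by z) and a uniform 82 mm border on every side. Frame depth is 18 mm along y. It is built from two vertical stiles running the full outside height and two horizontal rails spanning the gap between the stiles.

The picture frame is on top of the table.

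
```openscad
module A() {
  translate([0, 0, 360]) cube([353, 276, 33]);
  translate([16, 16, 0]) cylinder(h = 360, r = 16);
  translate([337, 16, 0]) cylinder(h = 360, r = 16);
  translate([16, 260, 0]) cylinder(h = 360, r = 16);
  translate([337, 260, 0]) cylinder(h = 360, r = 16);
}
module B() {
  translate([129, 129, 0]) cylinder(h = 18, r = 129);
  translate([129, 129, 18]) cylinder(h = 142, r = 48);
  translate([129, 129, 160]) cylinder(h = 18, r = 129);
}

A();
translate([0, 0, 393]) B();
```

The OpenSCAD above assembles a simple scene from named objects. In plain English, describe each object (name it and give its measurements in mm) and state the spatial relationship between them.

A is a simple wooden stool: a rectangular seat 353 mm (x) by 276 mm (y), 33 mm thick, top face at z = 393 mm, on four round legs, each 32 mm in diameter. The legs rest on z = 0, each leg's axis is inset half a diameter from the nearest pair of seat edges (so the leg's bounding box is flush with the corner).

B is a spool: two coaxial disc flanges of radius 129 mm and thickness 18 mm, joined by a core cylinder of radius 48 mm and height 142 mm. The lower flange rests on z = 0 and the three cylinders share a vertical axis.

The spool is on top of the stool.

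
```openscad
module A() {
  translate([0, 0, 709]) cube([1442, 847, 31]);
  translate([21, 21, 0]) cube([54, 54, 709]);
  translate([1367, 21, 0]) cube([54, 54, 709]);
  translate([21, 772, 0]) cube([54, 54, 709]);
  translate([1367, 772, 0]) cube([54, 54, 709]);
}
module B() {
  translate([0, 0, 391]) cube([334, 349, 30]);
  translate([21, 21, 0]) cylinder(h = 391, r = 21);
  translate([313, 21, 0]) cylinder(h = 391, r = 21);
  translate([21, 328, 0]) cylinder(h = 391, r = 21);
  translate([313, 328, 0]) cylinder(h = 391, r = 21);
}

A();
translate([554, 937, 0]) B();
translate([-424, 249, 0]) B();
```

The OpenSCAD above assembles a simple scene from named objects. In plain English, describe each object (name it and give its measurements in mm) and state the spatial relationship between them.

A is a table with a 1442×847 mm rectangular top, 31 mm thick, top surface at z = 740 mm, supported by four 54×54 mm square legs, each inset 21 mm from the nearest pair of top edges, running from the floor.

B is a four-legged stool. The seat is 334×349 mm, 30 mm thick, top at z = 421 mm. It stands on four round legs, each 42 mm in diameter, from z = 0 to the seat underside, each leg's axis is inset half a diameter from the nearest pair of seat edges (so the leg's bounding box is flush with the corner).

Two stools sit around the table at the +y, −x sides.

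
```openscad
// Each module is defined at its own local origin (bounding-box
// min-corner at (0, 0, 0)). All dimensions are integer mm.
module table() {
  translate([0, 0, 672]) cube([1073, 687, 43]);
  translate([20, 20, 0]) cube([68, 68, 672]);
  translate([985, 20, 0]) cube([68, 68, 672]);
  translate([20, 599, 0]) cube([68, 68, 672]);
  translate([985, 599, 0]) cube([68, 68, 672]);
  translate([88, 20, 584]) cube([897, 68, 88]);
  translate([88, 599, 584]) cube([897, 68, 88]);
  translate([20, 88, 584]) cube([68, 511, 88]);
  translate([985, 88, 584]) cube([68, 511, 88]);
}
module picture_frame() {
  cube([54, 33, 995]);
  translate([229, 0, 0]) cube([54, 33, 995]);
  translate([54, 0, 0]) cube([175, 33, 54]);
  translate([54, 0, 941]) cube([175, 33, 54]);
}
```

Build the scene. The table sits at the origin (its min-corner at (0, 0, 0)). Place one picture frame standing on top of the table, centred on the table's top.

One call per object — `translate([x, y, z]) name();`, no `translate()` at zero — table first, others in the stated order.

table();
translate([395, 327, 715]) picture_frame();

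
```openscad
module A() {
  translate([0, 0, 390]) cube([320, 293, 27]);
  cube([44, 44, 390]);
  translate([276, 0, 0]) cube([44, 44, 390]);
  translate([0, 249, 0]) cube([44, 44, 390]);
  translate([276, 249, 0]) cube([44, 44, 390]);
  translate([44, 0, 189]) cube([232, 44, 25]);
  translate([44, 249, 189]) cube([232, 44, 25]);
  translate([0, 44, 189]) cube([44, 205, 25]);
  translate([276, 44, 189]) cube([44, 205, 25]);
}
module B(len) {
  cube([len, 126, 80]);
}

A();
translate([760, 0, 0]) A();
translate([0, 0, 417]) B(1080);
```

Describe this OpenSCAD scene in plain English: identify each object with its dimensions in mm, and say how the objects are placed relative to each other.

A is a four-legged stool. The seat is a 320×293×27 mm slab whose top surface is at z = 417 mm; four square legs, each 44×44 mm in cross-section, run from the floor (z = 0) to the underside of the seat, each flush with a corner of the seat. Four stretchers, 44 mm wide and 25 mm tall, connect adjacent legs with their undersides at z = 189 mm, each running between the inner faces of the legs it joins and aligned with the legs' outer faces on the other axis.

B is a rectangular beam 1080 mm long (x), 126 mm deep (y), 80 mm thick (z).

The beam spans the tops of two stools placed 440 mm apart, resting at z = 417 mm.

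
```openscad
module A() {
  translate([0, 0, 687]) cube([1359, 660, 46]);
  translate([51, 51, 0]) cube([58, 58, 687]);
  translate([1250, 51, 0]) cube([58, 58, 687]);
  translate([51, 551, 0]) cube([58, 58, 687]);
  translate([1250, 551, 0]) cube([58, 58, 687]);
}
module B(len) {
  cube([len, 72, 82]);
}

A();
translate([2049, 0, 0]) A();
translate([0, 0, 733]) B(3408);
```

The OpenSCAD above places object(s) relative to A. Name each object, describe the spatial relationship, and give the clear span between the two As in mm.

Second table starts at x = 2049; first ends at x = 1359; clear span = 2049 − 1359 = 690 mm.

A is a table. B is a beam. A beam spans the tops of two tables. The clear span between the two tables is 690 mm.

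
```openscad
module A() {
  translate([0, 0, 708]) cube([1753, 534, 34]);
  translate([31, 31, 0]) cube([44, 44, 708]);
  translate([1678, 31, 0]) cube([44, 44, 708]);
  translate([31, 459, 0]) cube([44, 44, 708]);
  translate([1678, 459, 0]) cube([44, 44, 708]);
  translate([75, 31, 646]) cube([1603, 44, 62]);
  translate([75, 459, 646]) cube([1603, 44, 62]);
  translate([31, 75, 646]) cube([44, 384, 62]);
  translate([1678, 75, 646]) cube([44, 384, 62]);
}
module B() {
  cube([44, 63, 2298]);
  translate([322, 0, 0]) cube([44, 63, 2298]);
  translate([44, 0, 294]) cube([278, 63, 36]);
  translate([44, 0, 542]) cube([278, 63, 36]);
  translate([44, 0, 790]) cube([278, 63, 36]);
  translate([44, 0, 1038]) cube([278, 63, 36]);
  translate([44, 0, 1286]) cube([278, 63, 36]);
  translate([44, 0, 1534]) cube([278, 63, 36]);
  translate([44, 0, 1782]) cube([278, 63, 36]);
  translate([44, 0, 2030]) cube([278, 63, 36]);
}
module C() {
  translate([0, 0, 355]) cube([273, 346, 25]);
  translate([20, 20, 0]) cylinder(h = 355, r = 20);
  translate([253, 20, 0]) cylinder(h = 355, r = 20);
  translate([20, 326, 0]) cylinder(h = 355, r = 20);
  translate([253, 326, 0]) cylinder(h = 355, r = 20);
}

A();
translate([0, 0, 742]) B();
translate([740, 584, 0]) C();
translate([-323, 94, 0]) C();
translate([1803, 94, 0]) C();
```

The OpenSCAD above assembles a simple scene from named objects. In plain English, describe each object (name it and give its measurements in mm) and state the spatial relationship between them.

A is a table: top 1753 mm (x) × 534 mm (y), 34 mm thick, upper face at z = 742 mm, on four 44×44 mm square legs, each inset 31 mm from the nearest pair of top edges, running from z = 0 to the bottom of the top. Four apron rails, 44 mm thick and 62 mm tall, run between adjacent legs with their top edges flush with the underside of the top and their outer faces flush with the legs' outer faces.

B is a straight ladder. Two 44×63 mm vertical rails, 2298 mm tall, stand 366 mm apart (outside-to-outside) with their front faces coplanar on the −y side. 8 rungs, each 63 mm deep and 36 mm tall, span between the inner faces of the rails, front faces flush with the rails. The lowest rung's underside is at z = 294 mm and rungs are spaced 248 mm apart (underside to underside).

C is a simple wooden stool: a rectangular seat 273 mm (x) by 346 mm (y), 25 mm thick, top face at z = 380 mm, on four round legs, each 40 mm in diameter. The legs rest on z = 0, each leg's axis is inset half a diameter from the nearest pair of seat edges (so the leg's bounding box is flush with the corner).

The ladder is on top of the table. Three stools sit around the table at the +y, −x, +x sides.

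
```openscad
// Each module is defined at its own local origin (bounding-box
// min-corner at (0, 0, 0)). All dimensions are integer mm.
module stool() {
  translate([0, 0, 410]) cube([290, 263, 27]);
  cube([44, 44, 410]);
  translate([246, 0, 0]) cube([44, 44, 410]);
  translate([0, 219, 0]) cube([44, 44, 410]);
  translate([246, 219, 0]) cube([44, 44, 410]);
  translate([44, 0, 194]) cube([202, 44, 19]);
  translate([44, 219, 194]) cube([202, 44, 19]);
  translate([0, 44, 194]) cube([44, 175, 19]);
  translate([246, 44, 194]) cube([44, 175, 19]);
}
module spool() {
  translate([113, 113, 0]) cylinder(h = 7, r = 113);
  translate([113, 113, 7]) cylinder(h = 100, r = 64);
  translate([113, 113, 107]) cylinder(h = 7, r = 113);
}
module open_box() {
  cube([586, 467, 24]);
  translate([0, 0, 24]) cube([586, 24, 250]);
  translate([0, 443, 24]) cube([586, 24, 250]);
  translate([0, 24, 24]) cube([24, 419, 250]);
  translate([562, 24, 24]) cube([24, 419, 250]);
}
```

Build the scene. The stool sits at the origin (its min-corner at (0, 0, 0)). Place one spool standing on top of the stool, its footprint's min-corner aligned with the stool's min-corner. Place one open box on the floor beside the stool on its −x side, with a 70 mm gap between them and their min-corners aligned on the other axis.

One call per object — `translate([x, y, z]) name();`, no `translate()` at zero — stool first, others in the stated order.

stool();
translate([0, 0, 437]) spool();
translate([-656, 0, 0]) open_box();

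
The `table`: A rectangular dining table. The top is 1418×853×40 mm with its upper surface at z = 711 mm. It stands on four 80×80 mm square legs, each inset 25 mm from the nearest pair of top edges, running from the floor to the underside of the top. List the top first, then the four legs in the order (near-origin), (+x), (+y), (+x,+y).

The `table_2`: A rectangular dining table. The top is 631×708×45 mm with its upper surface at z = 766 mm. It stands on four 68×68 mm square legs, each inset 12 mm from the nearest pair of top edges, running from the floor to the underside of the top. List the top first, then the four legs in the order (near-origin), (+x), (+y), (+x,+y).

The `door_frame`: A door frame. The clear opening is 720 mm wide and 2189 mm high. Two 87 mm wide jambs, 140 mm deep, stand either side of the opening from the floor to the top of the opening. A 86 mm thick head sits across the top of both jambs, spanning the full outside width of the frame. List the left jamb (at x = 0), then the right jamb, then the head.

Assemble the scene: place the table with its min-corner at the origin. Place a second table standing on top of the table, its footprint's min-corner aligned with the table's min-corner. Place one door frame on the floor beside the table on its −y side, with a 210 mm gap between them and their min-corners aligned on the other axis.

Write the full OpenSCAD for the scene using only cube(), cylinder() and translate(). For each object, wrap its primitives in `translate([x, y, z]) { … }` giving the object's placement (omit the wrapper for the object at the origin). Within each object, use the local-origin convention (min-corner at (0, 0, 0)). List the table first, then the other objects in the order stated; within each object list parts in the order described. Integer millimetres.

translate([0, 0, 671]) cube([1418, 853, 40]);
translate([25, 25, 0]) cube([80, 80, 671]);
translate([1313, 25, 0]) cube([80, 80, 671]);
translate([25, 748, 0]) cube([80, 80, 671]);
translate([1313, 748, 0]) cube([80, 80, 671]);
translate([0, 0, 711]) {
  translate([0, 0, 721]) cube([631, 708, 45]);
  translate([12, 12, 0]) cube([68, 68, 721]);
  translate([551, 12, 0]) cube([68, 68, 721]);
  translate([12, 628, 0]) cube([68, 68, 721]);
  translate([551, 628, 0]) cube([68, 68, 721]);
}
translate([0, -350, 0]) {
  cube([87, 140, 2189]);
  translate([807, 0, 0]) cube([87, 140, 2189]);
  translate([0, 0, 2189]) cube([894, 140, 86]);
}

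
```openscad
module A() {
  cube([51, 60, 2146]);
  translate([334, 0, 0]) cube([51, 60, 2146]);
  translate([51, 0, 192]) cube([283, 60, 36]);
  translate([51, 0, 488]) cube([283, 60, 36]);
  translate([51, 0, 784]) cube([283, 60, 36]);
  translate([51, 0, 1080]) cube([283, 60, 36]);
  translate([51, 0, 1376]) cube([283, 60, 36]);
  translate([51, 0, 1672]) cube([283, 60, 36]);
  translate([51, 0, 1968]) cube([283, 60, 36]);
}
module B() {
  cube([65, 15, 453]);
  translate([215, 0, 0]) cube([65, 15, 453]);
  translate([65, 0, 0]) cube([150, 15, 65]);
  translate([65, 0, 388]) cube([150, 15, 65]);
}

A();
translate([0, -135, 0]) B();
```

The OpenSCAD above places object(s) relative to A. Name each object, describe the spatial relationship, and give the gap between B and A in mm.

The picture frame's nearest face is 120 mm from the ladder's −y face.

A is a ladder. B is a picture frame. The picture frame is on the floor beside the ladder on its −y side. The gap between the picture frame and the ladder is 120 mm.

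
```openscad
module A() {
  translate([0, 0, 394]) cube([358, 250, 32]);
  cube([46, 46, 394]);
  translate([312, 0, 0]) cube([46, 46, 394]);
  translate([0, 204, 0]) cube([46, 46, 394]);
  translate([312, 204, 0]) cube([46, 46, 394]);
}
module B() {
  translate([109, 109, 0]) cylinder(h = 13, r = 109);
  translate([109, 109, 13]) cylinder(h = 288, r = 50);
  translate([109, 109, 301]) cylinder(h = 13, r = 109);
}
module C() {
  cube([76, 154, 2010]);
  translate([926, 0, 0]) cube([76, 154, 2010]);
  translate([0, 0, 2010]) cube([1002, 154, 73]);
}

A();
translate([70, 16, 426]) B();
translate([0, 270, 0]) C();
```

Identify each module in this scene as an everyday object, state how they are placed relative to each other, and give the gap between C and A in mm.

The door frame's nearest face is 20 mm from the stool's +y face.

A is a stool. B is a spool. C is a door frame. The spool is on top of the stool, centred. The door frame is on the floor beside the stool on its +y side. The gap between the door frame and the stool is 20 mm.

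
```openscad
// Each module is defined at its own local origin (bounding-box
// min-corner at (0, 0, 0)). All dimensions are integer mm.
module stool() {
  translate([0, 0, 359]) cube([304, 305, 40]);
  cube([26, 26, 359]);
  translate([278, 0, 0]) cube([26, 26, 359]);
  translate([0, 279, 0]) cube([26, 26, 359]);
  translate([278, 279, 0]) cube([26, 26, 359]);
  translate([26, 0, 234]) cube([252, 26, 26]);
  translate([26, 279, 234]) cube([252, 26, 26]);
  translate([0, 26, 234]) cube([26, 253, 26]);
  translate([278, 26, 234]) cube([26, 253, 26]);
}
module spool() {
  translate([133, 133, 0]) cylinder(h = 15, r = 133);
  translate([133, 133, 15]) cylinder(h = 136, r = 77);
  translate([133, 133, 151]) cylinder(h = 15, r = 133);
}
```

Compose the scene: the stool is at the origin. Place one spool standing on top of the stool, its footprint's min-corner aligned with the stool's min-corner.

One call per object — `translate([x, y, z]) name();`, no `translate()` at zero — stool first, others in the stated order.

stool();
translate([0, 0, 399]) spool();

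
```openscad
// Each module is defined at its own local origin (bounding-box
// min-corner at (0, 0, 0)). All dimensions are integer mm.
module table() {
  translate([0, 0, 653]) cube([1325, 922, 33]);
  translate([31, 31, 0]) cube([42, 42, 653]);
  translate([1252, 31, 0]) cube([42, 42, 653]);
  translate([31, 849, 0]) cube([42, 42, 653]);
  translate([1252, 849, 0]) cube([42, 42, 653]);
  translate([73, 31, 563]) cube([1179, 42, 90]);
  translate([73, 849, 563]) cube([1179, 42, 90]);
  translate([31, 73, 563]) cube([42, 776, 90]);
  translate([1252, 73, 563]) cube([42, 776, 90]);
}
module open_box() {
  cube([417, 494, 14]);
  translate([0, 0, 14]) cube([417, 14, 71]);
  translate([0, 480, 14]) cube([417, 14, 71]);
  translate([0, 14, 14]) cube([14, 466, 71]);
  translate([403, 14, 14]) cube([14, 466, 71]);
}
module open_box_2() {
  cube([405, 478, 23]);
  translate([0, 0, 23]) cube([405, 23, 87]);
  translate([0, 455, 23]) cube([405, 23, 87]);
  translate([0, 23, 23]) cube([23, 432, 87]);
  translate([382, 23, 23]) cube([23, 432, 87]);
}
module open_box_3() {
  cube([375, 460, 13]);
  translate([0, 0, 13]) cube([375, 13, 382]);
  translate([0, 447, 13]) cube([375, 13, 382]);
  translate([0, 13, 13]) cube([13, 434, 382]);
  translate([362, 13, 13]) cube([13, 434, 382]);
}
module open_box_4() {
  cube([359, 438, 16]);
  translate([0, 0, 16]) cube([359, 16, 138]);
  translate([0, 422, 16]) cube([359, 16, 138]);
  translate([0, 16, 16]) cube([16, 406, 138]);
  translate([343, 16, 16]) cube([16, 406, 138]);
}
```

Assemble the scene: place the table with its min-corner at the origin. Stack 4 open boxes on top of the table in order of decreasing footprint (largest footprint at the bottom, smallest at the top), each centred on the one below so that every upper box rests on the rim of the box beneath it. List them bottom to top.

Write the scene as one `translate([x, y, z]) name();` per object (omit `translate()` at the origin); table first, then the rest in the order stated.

table();
translate([454, 214, 686]) open_box();
translate([460, 222, 771]) open_box_2();
translate([475, 231, 881]) open_box_3();
translate([483, 242, 1276]) open_box_4();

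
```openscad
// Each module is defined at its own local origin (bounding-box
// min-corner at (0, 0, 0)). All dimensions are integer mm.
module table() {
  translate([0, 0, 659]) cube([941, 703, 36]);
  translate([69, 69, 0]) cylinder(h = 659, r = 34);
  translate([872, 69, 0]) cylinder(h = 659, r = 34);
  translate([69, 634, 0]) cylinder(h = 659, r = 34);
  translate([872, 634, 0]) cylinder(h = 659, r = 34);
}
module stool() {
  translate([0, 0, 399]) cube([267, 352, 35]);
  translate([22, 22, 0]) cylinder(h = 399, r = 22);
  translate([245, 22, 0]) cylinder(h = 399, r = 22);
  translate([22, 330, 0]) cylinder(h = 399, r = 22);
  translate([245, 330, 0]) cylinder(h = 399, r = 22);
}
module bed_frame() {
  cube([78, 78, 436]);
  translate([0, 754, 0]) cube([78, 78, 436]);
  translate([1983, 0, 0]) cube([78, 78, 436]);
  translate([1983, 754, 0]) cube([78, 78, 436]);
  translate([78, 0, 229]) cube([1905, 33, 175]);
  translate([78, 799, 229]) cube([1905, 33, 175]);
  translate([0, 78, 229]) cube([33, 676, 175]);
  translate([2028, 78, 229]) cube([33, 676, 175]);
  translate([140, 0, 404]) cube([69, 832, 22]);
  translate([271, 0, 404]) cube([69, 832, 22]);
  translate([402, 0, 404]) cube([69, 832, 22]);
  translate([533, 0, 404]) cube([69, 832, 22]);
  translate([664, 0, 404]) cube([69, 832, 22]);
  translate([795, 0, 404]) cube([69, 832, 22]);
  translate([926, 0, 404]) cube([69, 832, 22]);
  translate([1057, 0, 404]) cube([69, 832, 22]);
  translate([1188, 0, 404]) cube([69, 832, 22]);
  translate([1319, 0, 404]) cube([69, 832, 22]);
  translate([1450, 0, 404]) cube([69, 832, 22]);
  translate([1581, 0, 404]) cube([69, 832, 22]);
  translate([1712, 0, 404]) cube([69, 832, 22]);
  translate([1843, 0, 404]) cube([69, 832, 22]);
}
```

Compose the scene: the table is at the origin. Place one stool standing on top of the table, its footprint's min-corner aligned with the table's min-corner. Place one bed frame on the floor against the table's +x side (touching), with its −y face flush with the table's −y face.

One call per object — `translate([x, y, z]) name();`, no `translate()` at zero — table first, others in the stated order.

table();
translate([0, 0, 695]) stool();
translate([941, 0, 0]) bed_frame();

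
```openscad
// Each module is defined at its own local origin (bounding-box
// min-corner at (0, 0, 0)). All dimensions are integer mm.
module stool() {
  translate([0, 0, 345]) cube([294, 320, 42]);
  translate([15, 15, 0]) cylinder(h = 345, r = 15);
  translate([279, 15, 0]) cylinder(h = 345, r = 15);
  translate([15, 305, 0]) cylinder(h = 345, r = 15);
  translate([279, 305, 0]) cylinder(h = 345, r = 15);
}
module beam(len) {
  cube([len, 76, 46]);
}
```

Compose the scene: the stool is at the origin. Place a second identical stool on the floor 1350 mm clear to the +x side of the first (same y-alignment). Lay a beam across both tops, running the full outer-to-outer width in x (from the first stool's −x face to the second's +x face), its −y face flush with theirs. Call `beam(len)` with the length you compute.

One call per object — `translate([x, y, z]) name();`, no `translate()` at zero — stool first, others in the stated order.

stool();
translate([1644, 0, 0]) stool();
translate([0, 0, 387]) beam(1938);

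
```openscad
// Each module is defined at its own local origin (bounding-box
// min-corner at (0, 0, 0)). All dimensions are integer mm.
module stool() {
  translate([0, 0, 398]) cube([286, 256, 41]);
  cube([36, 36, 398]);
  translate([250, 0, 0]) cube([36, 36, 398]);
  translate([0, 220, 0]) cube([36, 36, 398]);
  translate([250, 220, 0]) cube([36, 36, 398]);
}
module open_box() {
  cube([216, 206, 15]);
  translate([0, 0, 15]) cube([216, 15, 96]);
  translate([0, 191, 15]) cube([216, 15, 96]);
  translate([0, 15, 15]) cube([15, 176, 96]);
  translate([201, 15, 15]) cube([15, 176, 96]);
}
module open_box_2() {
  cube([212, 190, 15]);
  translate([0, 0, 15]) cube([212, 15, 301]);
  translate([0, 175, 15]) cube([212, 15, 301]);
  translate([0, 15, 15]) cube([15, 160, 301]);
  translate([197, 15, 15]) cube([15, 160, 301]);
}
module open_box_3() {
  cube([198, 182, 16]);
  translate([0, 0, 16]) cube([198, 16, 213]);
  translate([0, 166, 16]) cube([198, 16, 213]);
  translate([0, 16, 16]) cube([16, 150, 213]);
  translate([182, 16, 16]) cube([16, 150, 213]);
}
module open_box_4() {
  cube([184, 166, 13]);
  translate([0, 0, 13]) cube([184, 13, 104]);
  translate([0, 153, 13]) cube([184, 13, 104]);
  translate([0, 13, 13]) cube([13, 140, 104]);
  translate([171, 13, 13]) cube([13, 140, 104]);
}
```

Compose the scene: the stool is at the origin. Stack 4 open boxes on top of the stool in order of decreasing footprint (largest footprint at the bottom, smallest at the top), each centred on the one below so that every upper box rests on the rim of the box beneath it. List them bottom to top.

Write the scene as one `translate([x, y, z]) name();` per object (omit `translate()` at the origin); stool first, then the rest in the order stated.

stool();
translate([35, 25, 439]) open_box();
translate([37, 33, 550]) open_box_2();
translate([44, 37, 866]) open_box_3();
translate([51, 45, 1095]) open_box_4();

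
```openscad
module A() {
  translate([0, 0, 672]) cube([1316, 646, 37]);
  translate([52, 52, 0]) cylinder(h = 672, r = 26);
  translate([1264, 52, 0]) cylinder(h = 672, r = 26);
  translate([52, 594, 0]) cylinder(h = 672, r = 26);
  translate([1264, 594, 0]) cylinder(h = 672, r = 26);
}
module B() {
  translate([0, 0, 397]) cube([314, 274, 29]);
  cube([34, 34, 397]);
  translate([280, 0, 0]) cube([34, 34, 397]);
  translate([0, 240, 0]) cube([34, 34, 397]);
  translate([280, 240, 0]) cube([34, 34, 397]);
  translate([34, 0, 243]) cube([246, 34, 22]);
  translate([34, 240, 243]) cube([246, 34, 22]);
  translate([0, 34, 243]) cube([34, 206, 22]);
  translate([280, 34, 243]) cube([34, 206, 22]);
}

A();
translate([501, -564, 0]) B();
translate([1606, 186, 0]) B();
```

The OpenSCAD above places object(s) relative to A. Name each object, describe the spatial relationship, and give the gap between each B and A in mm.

A is a table. B is a stool. Two stools sit around the table at the −y, +x sides. The gap between each stool and the table is 290 mm.

Each stool's nearest face is 290 mm from the table's bounding box.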